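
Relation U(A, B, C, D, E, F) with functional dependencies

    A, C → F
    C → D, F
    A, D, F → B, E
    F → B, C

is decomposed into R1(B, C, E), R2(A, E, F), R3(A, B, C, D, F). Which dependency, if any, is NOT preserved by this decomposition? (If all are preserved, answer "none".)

A, C → F lies within R3.
C → D, F lies within R3.
A, D, F → B, E: restricted closure across fragments reaches B, E.
F → B, C lies within R3.
Every dependency is enforceable on the fragments, so the decomposition is dependency-preserving.

none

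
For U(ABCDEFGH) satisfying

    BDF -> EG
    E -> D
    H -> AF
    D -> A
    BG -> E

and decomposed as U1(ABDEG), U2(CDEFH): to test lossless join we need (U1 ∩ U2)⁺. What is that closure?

U1 ∩ U2 = {DE}.
D → A applies, adding A
Closure: {ADE}.

ADE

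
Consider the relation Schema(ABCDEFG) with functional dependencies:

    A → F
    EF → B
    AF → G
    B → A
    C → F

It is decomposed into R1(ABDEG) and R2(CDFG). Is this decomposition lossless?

Common attributes: R1 ∩ R2 = {DG}.
No dependency enlarges {DG}, so (DG)⁺ = {DG}.
The closure contains neither all of R1 = {ABDEG} nor all of R2 = {CDFG}, so the common attributes are not a superkey of either fragment. The join is lossy.

No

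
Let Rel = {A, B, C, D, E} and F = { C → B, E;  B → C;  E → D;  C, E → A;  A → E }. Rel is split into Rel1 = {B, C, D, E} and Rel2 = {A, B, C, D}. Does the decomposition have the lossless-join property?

Common attributes: Rel1 ∩ Rel2 = {B, C, D}.
Closure of {B, C, D}: C → B, E applies, adding E; C, E → A applies, adding A. So (B, C, D)⁺ = {A, B, C, D, E}.
This closure contains every attribute of Rel1, so Rel1 ∩ Rel2 → Rel1. The join is lossless.

Yes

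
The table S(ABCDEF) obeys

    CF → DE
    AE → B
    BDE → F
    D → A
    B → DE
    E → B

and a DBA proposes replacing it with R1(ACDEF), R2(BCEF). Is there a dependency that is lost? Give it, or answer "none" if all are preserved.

none

CF → DE lies within R1.
AE → B: restricted closure across fragments reaches B.
BDE → F: restricted closure across fragments reaches F.
D → A lies within R1.
B → DE: restricted closure across fragments reaches DE.
E → B lies within R2.
Every dependency is enforceable on the fragments, so the decomposition is dependency-preserving.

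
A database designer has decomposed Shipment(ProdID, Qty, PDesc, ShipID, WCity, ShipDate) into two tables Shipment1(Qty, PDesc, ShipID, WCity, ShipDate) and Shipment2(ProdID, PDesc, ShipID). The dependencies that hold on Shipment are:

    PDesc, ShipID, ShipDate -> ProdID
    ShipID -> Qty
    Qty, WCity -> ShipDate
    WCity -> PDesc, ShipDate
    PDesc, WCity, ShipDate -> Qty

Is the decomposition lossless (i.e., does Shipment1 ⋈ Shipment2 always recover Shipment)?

No

Common attributes: Shipment1 ∩ Shipment2 = {PDesc, ShipID}.
Closure of {PDesc, ShipID}: ShipID → Qty applies, adding Qty. So (PDesc, ShipID)⁺ = {Qty, PDesc, ShipID}.
The closure contains neither all of Shipment1 = {Qty, PDesc, ShipID, WCity, ShipDate} nor all of Shipment2 = {ProdID, PDesc, ShipID}, so the common attributes are not a superkey of either fragment. The join is lossy.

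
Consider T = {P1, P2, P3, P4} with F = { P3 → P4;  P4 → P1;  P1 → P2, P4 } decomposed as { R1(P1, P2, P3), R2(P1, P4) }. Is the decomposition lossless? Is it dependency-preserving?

lossless and dependency-preserving

Lossless test: (P1)⁺ = {P1, P2, P4}, which contains all of one fragment — lossless.
Dependency preservation: P3 → P4; P1 → P2, P4 are not contained in any single fragment, but the restricted closure of each left-hand side across the fragments still reaches the right-hand side; the remaining FDs each lie inside some fragment. All dependencies are preserved.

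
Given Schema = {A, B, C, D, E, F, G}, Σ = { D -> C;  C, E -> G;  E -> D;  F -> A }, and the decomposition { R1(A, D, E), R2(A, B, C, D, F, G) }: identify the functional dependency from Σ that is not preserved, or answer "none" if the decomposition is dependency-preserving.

C, E -> G

Check C, E → G: no single fragment contains all of {C, E, G}, and the restricted closure of {C, E} across the fragments never reaches {G}.
D → C is preserved.
E → D is preserved.
F → A is preserved.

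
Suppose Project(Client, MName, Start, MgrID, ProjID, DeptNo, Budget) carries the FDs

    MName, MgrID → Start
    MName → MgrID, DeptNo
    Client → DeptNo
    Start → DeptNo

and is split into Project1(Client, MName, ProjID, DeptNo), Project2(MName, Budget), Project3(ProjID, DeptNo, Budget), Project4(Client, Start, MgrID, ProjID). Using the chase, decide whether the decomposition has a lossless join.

No

Chase test. Columns are Client, MName, Start, MgrID, ProjID, DeptNo, Budget; row i has aⱼ where attribute j ∈ Projecti, else bᵢⱼ.
Initial tableau (one row per fragment):
  row 1: a1 a2 b13 b14 a5 a6 b17
  row 2: b21 a2 b23 b24 b25 b26 a7
  row 3: b31 b32 b33 b34 a5 a6 a7
  row 4: a1 b42 a3 a4 a5 b46 b47
Rows 1 and 2 agree on MName; apply MName→MgrID, DeptNo and equate their MgrID, DeptNo entries.
Rows 1 and 4 agree on Client; apply Client→DeptNo and equate their DeptNo entries.
Rows 1 and 2 agree on MName, MgrID; apply MName, MgrID→Start and equate their Start entries.
No row becomes fully distinguished — the join is lossy.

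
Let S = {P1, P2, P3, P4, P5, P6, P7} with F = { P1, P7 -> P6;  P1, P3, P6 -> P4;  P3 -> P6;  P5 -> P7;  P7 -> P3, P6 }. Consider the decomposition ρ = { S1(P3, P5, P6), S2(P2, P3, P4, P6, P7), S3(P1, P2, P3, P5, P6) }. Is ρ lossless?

No

Chase test. Columns are P1, P2, P3, P4, P5, P6, P7; row i has aⱼ where attribute j ∈ Si, else bᵢⱼ.
Initial tableau (one row per fragment):
  row 1: b11 b12 a3 b14 a5 a6 b17
  row 2: b21 a2 a3 a4 b25 a6 a7
  row 3: a1 a2 a3 b34 a5 a6 b37
Rows 1 and 3 agree on P5; apply P5→P7 and equate their P7 entries.
No row becomes fully distinguished — the join is lossy.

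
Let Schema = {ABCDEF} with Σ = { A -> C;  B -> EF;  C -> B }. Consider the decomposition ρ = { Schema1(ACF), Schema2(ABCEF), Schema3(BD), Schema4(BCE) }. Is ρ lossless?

No

Chase test. Columns are ABCDEF; row i has aⱼ where attribute j ∈ Schemai, else bᵢⱼ.
Initial tableau (one row per fragment):
  row 1: a1 b12 a3 b14 b15 a6
  row 2: a1 a2 a3 b24 a5 a6
  row 3: b31 a2 b33 a4 b35 b36
  row 4: b41 a2 a3 b44 a5 b46
Rows 2 and 3 agree on B; apply B→EF and equate their EF entries.
Rows 2 and 4 agree on B; apply B→EF and equate their EF entries.
Rows 1 and 2 agree on C; apply C→B and equate their B entries.
Rows 1 and 2 agree on B; apply B→EF and equate their EF entries.
No row becomes fully distinguished — the join is lossy.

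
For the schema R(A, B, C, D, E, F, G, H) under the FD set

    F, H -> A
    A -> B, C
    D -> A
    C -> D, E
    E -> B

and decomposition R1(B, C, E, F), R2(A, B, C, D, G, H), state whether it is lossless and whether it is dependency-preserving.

lossy and not dependency-preserving

Lossless test: (B, C)⁺ = {A, B, C, D, E}, which is a superkey of neither fragment — lossy.
Dependency preservation: the restricted closure of {F, H} across the fragments never reaches {A}, so F, H → A cannot be enforced without a join — not preserved.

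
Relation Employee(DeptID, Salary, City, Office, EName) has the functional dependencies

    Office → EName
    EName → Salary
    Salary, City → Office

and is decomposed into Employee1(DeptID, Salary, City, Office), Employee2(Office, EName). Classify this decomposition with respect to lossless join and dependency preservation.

lossless but not dependency-preserving

Lossless test: (Office)⁺ = {Salary, Office, EName}, which contains all of one fragment — lossless.
Dependency preservation: the restricted closure of {EName} across the fragments never reaches {Salary}, so EName → Salary cannot be enforced without a join — not preserved.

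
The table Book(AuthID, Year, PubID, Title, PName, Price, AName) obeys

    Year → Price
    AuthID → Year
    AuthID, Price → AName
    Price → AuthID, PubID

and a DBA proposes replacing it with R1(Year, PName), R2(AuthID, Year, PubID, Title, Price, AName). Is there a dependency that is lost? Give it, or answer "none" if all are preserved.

none

Year → Price lies within R2.
AuthID → Year lies within R2.
AuthID, Price → AName lies within R2.
Price → AuthID, PubID lies within R2.
Every dependency is enforceable on the fragments, so the decomposition is dependency-preserving.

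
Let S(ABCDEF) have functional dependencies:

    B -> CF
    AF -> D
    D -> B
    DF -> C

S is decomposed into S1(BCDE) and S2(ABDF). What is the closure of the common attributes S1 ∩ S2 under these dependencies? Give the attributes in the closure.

S1 ∩ S2 = {BD}.
B → CF applies, adding CF
Closure: {BCDF}.

BCDF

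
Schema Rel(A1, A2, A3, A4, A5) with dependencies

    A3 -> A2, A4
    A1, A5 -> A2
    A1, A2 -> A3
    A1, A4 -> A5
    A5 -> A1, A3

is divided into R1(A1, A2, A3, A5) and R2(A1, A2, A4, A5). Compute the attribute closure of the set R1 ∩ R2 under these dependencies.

A1, A2, A3, A4, A5

R1 ∩ R2 = {A1, A2, A5}.
A1, A2 → A3 applies, adding A3
A3 → A2, A4 applies, adding A4
Closure: {A1, A2, A3, A4, A5}.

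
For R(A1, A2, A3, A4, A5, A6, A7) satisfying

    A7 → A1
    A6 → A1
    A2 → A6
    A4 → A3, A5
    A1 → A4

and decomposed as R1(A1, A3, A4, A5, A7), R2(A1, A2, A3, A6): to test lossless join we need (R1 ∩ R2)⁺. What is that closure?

R1 ∩ R2 = {A1, A3}.
A1 → A4 applies, adding A4
A4 → A3, A5 applies, adding A5
Closure: {A1, A3, A4, A5}.

A1, A3, A4, A5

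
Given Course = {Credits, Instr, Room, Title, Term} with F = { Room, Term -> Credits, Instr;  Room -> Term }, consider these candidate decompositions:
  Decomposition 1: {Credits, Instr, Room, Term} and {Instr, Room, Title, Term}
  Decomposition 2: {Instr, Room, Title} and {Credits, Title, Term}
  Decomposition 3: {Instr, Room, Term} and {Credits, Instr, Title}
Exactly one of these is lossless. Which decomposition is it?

Decomposition 1: common = {Instr, Room, Term}, closure = {Credits, Instr, Room, Term} → lossless.
Decomposition 2: common = {Title}, closure = {Title} → lossy.
Decomposition 3: common = {Instr}, closure = {Instr} → lossy.

Decomposition 1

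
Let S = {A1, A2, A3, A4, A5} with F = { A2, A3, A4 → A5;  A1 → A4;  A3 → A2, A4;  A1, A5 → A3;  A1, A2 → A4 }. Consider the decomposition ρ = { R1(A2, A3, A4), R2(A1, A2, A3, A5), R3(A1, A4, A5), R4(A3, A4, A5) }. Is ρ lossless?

Chase test. Columns are A1, A2, A3, A4, A5; row i has aⱼ where attribute j ∈ Ri, else bᵢⱼ.
Initial tableau (one row per fragment):
  row 1: b11 a2 a3 a4 b15
  row 2: a1 a2 a3 b24 a5
  row 3: a1 b32 b33 a4 a5
  row 4: b41 b42 a3 a4 a5
Rows 2 and 3 agree on A1; apply A1→A4 and equate their A4 entries.
Rows 1 and 4 agree on A3; apply A3→A2, A4 and equate their A2, A4 entries.
Rows 2 and 3 agree on A1, A5; apply A1, A5→A3 and equate their A3 entries.
Rows 1 and 2 agree on A2, A3, A4; apply A2, A3, A4→A5 and equate their A5 entries.
Rows 1 and 3 agree on A3; apply A3→A2, A4 and equate their A2, A4 entries.
Row 2 is now all distinguished symbols — the join is lossless.

Yes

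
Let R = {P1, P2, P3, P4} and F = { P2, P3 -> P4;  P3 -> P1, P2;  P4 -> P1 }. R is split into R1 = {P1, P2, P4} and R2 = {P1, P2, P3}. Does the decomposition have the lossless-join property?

No

Common attributes: R1 ∩ R2 = {P1, P2}.
No dependency enlarges {P1, P2}, so (P1, P2)⁺ = {P1, P2}.
The closure contains neither all of R1 = {P1, P2, P4} nor all of R2 = {P1, P2, P3}, so the common attributes are not a superkey of either fragment. The join is lossy.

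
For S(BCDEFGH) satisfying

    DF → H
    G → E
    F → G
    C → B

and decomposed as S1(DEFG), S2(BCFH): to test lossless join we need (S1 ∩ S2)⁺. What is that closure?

S1 ∩ S2 = {F}.
F → G applies, adding G
G → E applies, adding E
Closure: {EFG}.

EFG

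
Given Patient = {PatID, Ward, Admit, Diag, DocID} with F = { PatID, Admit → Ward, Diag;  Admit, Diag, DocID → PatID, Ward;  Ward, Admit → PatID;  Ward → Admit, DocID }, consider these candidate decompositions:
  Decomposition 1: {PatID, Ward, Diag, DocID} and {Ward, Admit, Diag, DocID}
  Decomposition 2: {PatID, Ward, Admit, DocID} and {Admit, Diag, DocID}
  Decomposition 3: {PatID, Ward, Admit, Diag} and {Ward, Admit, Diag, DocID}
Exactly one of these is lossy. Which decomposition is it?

Decomposition 2

Decomposition 1: common = {Ward, Diag, DocID}, closure = {PatID, Ward, Admit, Diag, DocID} → lossless.
Decomposition 2: common = {Admit, DocID}, closure = {Admit, DocID} → lossy.
Decomposition 3: common = {Ward, Admit, Diag}, closure = {PatID, Ward, Admit, Diag, DocID} → lossless.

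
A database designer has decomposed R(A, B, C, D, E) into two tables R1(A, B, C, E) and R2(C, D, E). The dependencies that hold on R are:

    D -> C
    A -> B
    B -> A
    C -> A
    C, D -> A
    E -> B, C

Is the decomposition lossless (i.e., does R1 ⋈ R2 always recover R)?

Common attributes: R1 ∩ R2 = {C, E}.
Closure of {C, E}: C → A applies, adding A; E → B, C applies, adding B. So (C, E)⁺ = {A, B, C, E}.
This closure contains every attribute of R1, so R1 ∩ R2 → R1. The join is lossless.

Yes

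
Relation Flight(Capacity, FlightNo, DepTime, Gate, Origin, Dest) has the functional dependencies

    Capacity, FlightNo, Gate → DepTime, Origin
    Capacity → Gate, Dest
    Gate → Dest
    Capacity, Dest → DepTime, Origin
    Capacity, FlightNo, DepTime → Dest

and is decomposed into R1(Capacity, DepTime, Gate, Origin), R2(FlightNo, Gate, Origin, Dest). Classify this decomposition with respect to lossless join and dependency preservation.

Lossless test: (Gate, Origin)⁺ = {Gate, Origin, Dest}, which is a superkey of neither fragment — lossy.
Dependency preservation: Capacity, FlightNo, Gate → DepTime, Origin; Capacity → Gate, Dest; Capacity, Dest → DepTime, Origin; Capacity, FlightNo, DepTime → Dest are not contained in any single fragment, but the restricted closure of each left-hand side across the fragments still reaches the right-hand side; the remaining FDs each lie inside some fragment. All dependencies are preserved.

lossy but dependency-preserving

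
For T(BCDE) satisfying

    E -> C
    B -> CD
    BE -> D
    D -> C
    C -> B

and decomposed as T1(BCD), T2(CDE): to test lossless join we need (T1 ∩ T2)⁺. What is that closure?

BCD

T1 ∩ T2 = {CD}.
C → B applies, adding B
Closure: {BCD}.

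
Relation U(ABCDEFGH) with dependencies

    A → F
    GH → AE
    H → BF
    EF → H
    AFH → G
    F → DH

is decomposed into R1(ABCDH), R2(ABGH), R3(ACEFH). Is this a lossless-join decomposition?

Yes

Chase test. Columns are ABCDEFGH; row i has aⱼ where attribute j ∈ Ri, else bᵢⱼ.
Initial tableau (one row per fragment):
  row 1: a1 a2 a3 a4 b15 b16 b17 a8
  row 2: a1 a2 b23 b24 b25 b26 a7 a8
  row 3: a1 b32 a3 b34 a5 a6 b37 a8
Rows 1 and 2 agree on A; apply A→F and equate their F entries.
Rows 1 and 3 agree on A; apply A→F and equate their F entries.
Rows 1 and 3 agree on H; apply H→BF and equate their BF entries.
Rows 1 and 2 agree on AFH; apply AFH→G and equate their G entries.
Rows 1 and 3 agree on AFH; apply AFH→G and equate their G entries.
Rows 1 and 2 agree on F; apply F→DH and equate their DH entries.
Rows 1 and 3 agree on F; apply F→DH and equate their DH entries.
Rows 1 and 2 agree on GH; apply GH→AE and equate their AE entries.
Rows 1 and 3 agree on GH; apply GH→AE and equate their AE entries.
Row 1 is now all distinguished symbols — the join is lossless.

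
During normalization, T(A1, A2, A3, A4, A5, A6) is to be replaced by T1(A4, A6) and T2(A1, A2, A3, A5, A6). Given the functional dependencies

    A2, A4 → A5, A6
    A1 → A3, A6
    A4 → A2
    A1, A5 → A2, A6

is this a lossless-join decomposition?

No

Common attributes: T1 ∩ T2 = {A6}.
No dependency enlarges {A6}, so (A6)⁺ = {A6}.
The closure contains neither all of T1 = {A4, A6} nor all of T2 = {A1, A2, A3, A5, A6}, so the common attributes are not a superkey of either fragment. The join is lossy.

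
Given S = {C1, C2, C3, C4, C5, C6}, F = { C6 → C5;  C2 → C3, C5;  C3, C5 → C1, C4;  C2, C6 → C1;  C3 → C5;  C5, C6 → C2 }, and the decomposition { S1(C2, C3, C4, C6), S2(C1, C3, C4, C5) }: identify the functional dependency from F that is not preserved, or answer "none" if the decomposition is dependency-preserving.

none

C6 → C5: restricted closure across fragments reaches C5.
C2 → C3, C5: restricted closure across fragments reaches C3, C5.
C3, C5 → C1, C4 lies within S2.
C2, C6 → C1: restricted closure across fragments reaches C1.
C3 → C5 lies within S2.
C5, C6 → C2: restricted closure across fragments reaches C2.
Every dependency is enforceable on the fragments, so the decomposition is dependency-preserving.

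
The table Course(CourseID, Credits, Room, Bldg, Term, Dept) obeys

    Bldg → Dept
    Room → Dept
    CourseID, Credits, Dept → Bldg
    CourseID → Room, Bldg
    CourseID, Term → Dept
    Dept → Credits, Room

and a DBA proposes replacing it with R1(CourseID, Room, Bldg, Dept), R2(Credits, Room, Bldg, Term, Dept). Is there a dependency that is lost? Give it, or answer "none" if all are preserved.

none

Bldg → Dept lies within R1.
Room → Dept lies within R1.
CourseID, Credits, Dept → Bldg: restricted closure across fragments reaches Bldg.
CourseID → Room, Bldg lies within R1.
CourseID, Term → Dept: restricted closure across fragments reaches Dept.
Dept → Credits, Room lies within R2.
Every dependency is enforceable on the fragments, so the decomposition is dependency-preserving.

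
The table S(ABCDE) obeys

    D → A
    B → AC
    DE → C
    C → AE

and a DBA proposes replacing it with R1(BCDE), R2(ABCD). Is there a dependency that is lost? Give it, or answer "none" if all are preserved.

none

D → A lies within R2.
B → AC lies within R2.
DE → C lies within R1.
C → AE: restricted closure across fragments reaches AE.
Every dependency is enforceable on the fragments, so the decomposition is dependency-preserving.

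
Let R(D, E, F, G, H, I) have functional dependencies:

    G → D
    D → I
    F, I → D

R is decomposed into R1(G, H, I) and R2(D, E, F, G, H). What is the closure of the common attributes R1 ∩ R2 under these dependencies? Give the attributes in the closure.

R1 ∩ R2 = {G, H}.
G → D applies, adding D
D → I applies, adding I
Closure: {D, G, H, I}.

D, G, H, I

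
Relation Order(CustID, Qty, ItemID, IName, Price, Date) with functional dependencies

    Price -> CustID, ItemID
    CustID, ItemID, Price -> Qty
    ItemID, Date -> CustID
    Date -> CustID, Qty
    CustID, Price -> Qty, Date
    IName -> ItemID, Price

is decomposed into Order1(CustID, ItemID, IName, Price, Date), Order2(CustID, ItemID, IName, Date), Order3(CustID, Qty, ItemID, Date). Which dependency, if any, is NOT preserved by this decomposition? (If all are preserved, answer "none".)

none

Price → CustID, ItemID lies within Order1.
CustID, ItemID, Price → Qty: restricted closure across fragments reaches Qty.
ItemID, Date → CustID lies within Order1.
Date → CustID, Qty lies within Order3.
CustID, Price → Qty, Date: restricted closure across fragments reaches Qty, Date.
IName → ItemID, Price lies within Order1.
Every dependency is enforceable on the fragments, so the decomposition is dependency-preserving.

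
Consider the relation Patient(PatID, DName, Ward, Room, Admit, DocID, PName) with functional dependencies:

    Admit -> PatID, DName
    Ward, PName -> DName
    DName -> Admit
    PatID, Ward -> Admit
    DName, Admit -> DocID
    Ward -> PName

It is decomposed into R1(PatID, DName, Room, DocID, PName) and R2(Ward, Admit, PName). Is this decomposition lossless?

Common attributes: R1 ∩ R2 = {PName}.
No dependency enlarges {PName}, so (PName)⁺ = {PName}.
The closure contains neither all of R1 = {PatID, DName, Room, DocID, PName} nor all of R2 = {Ward, Admit, PName}, so the common attributes are not a superkey of either fragment. The join is lossy.

No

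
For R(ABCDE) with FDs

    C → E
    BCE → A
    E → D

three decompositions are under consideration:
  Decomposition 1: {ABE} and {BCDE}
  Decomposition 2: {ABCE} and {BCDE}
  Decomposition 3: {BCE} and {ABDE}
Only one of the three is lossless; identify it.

Decomposition 2

Decomposition 1: common = {BE}, closure = {BDE} → lossy.
Decomposition 2: common = {BCE}, closure = {ABCDE} → lossless.
Decomposition 3: common = {BE}, closure = {BDE} → lossy.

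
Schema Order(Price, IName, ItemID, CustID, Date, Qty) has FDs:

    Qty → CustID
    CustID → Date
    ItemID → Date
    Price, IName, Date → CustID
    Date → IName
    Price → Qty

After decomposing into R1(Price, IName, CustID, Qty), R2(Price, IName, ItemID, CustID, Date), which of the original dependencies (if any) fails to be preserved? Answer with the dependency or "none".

Qty → CustID lies within R1.
CustID → Date lies within R2.
ItemID → Date lies within R2.
Price, IName, Date → CustID lies within R2.
Date → IName lies within R2.
Price → Qty lies within R1.
Every dependency is enforceable on the fragments, so the decomposition is dependency-preserving.

none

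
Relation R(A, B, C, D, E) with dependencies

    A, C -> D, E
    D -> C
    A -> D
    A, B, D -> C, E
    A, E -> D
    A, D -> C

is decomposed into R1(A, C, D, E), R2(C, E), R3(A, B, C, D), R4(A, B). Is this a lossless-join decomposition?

Chase test. Columns are A, B, C, D, E; row i has aⱼ where attribute j ∈ Ri, else bᵢⱼ.
Initial tableau (one row per fragment):
  row 1: a1 b12 a3 a4 a5
  row 2: b21 b22 a3 b24 a5
  row 3: a1 a2 a3 a4 b35
  row 4: a1 a2 b43 b44 b45
Rows 1 and 3 agree on A, C; apply A, C→D, E and equate their D, E entries.
Rows 1 and 4 agree on A; apply A→D and equate their D entries.
Rows 3 and 4 agree on A, B, D; apply A, B, D→C, E and equate their C, E entries.
Row 3 is now all distinguished symbols — the join is lossless.

Yes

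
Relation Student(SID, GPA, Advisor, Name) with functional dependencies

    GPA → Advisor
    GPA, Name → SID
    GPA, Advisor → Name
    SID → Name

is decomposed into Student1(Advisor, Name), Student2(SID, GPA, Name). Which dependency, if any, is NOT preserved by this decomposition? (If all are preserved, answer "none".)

GPA → Advisor

Check GPA → Advisor: no single fragment contains all of {GPA, Advisor}, and the restricted closure of {GPA} across the fragments never reaches {Advisor}.
GPA, Name → SID is preserved.
GPA, Advisor → Name is preserved.
SID → Name is preserved.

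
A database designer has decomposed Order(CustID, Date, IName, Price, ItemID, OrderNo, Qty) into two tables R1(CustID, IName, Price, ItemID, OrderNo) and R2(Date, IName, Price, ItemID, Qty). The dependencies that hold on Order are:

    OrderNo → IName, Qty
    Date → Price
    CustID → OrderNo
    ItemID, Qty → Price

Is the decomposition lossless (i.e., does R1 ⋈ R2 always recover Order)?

Common attributes: R1 ∩ R2 = {IName, Price, ItemID}.
No dependency enlarges {IName, Price, ItemID}, so (IName, Price, ItemID)⁺ = {IName, Price, ItemID}.
The closure contains neither all of R1 = {CustID, IName, Price, ItemID, OrderNo} nor all of R2 = {Date, IName, Price, ItemID, Qty}, so the common attributes are not a superkey of either fragment. The join is lossy.

No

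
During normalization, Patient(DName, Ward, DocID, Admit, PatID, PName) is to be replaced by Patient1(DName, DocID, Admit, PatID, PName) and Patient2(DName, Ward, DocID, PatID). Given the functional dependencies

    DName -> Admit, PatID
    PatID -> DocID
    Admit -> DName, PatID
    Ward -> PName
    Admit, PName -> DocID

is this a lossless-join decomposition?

No

Common attributes: Patient1 ∩ Patient2 = {DName, DocID, PatID}.
Closure of {DName, DocID, PatID}: DName → Admit, PatID applies, adding Admit. So (DName, DocID, PatID)⁺ = {DName, DocID, Admit, PatID}.
The closure contains neither all of Patient1 = {DName, DocID, Admit, PatID, PName} nor all of Patient2 = {DName, Ward, DocID, PatID}, so the common attributes are not a superkey of either fragment. The join is lossy.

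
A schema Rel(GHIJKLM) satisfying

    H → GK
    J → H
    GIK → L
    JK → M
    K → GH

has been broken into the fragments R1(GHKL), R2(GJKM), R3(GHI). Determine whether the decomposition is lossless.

No

Chase test. Columns are GHIJKLM; row i has aⱼ where attribute j ∈ Ri, else bᵢⱼ.
Initial tableau (one row per fragment):
  row 1: a1 a2 b13 b14 a5 a6 b17
  row 2: a1 b22 b23 a4 a5 b26 a7
  row 3: a1 a2 a3 b34 b35 b36 b37
Rows 1 and 3 agree on H; apply H→GK and equate their GK entries.
Rows 1 and 2 agree on K; apply K→GH and equate their GH entries.
No row becomes fully distinguished — the join is lossy.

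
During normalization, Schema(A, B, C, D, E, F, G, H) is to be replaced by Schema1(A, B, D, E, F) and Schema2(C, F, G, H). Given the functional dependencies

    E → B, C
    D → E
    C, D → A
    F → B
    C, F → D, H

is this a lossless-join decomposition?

No

Common attributes: Schema1 ∩ Schema2 = {F}.
Closure of {F}: F → B applies, adding B. So (F)⁺ = {B, F}.
The closure contains neither all of Schema1 = {A, B, D, E, F} nor all of Schema2 = {C, F, G, H}, so the common attributes are not a superkey of either fragment. The join is lossy.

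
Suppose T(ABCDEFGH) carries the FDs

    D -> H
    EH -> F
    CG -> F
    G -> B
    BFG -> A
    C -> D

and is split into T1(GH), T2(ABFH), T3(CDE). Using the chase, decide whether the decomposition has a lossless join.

No

Chase test. Columns are ABCDEFGH; row i has aⱼ where attribute j ∈ Ti, else bᵢⱼ.
Initial tableau (one row per fragment):
  row 1: b11 b12 b13 b14 b15 b16 a7 a8
  row 2: a1 a2 b23 b24 b25 a6 b27 a8
  row 3: b31 b32 a3 a4 a5 b36 b37 b38
No row becomes fully distinguished — the join is lossy.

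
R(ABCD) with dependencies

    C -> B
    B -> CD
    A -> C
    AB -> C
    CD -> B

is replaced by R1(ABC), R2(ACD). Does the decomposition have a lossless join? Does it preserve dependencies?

lossless and dependency-preserving

Lossless test: (AC)⁺ = {ABCD}, which contains all of one fragment — lossless.
Dependency preservation: B → CD; CD → B are not contained in any single fragment, but the restricted closure of each left-hand side across the fragments still reaches the right-hand side; the remaining FDs each lie inside some fragment. All dependencies are preserved.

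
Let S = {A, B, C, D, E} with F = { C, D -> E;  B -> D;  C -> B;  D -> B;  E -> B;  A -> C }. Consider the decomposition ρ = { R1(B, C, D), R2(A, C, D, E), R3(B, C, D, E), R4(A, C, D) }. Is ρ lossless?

Yes

Chase test. Columns are A, B, C, D, E; row i has aⱼ where attribute j ∈ Ri, else bᵢⱼ.
Initial tableau (one row per fragment):
  row 1: b11 a2 a3 a4 b15
  row 2: a1 b22 a3 a4 a5
  row 3: b31 a2 a3 a4 a5
  row 4: a1 b42 a3 a4 b45
Rows 1 and 2 agree on C, D; apply C, D→E and equate their E entries.
Rows 1 and 4 agree on C, D; apply C, D→E and equate their E entries.
Rows 1 and 2 agree on C; apply C→B and equate their B entries.
Rows 1 and 4 agree on C; apply C→B and equate their B entries.
Row 2 is now all distinguished symbols — the join is lossless.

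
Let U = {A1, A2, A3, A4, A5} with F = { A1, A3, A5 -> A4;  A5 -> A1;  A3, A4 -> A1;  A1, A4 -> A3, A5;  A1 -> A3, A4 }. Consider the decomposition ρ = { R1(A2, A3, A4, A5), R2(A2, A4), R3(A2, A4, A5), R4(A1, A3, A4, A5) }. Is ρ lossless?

Chase test. Columns are A1, A2, A3, A4, A5; row i has aⱼ where attribute j ∈ Ri, else bᵢⱼ.
Initial tableau (one row per fragment):
  row 1: b11 a2 a3 a4 a5
  row 2: b21 a2 b23 a4 b25
  row 3: b31 a2 b33 a4 a5
  row 4: a1 b42 a3 a4 a5
Rows 1 and 3 agree on A5; apply A5→A1 and equate their A1 entries.
Rows 1 and 4 agree on A5; apply A5→A1 and equate their A1 entries.
Rows 1 and 3 agree on A1, A4; apply A1, A4→A3, A5 and equate their A3, A5 entries.
Row 1 is now all distinguished symbols — the join is lossless.

Yes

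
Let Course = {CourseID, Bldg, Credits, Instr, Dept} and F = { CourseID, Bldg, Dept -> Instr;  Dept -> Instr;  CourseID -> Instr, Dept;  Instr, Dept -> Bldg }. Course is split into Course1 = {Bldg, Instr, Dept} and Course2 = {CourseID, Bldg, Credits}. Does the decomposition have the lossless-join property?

Common attributes: Course1 ∩ Course2 = {Bldg}.
No dependency enlarges {Bldg}, so (Bldg)⁺ = {Bldg}.
The closure contains neither all of Course1 = {Bldg, Instr, Dept} nor all of Course2 = {CourseID, Bldg, Credits}, so the common attributes are not a superkey of either fragment. The join is lossy.

No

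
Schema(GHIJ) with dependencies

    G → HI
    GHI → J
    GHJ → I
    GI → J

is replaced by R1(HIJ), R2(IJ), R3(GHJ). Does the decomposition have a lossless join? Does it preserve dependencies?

lossy and not dependency-preserving

Lossless test (chase): applying each FD to every pair of rows produces no changes in the tableau, so no row becomes fully distinguished — the join is lossy.
Dependency preservation: the restricted closure of {G} across the fragments never reaches {HI}, so G → HI cannot be enforced without a join — not preserved.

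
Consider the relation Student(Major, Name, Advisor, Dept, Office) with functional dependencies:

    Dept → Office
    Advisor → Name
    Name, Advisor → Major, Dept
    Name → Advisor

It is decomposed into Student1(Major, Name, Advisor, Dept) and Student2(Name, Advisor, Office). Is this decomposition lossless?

Common attributes: Student1 ∩ Student2 = {Name, Advisor}.
Closure of {Name, Advisor}: Name, Advisor → Major, Dept applies, adding Major, Dept; Dept → Office applies, adding Office. So (Name, Advisor)⁺ = {Major, Name, Advisor, Dept, Office}.
This closure contains every attribute of Student1, so Student1 ∩ Student2 → Student1. The join is lossless.

Yes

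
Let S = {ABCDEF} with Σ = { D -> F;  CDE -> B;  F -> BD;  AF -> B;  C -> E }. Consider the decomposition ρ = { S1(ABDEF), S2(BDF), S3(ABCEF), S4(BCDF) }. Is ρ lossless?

Chase test. Columns are ABCDEF; row i has aⱼ where attribute j ∈ Si, else bᵢⱼ.
Initial tableau (one row per fragment):
  row 1: a1 a2 b13 a4 a5 a6
  row 2: b21 a2 b23 a4 b25 a6
  row 3: a1 a2 a3 b34 a5 a6
  row 4: b41 a2 a3 a4 b45 a6
Rows 1 and 3 agree on F; apply F→BD and equate their BD entries.
Rows 3 and 4 agree on C; apply C→E and equate their E entries.
Row 3 is now all distinguished symbols — the join is lossless.

Yes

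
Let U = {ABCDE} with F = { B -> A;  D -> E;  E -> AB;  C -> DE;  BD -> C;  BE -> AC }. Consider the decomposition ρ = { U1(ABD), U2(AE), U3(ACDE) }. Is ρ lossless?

Chase test. Columns are ABCDE; row i has aⱼ where attribute j ∈ Ui, else bᵢⱼ.
Initial tableau (one row per fragment):
  row 1: a1 a2 b13 a4 b15
  row 2: a1 b22 b23 b24 a5
  row 3: a1 b32 a3 a4 a5
Rows 1 and 3 agree on D; apply D→E and equate their E entries.
Rows 1 and 2 agree on E; apply E→AB and equate their AB entries.
Rows 1 and 3 agree on E; apply E→AB and equate their AB entries.
Rows 1 and 3 agree on BD; apply BD→C and equate their C entries.
Rows 1 and 2 agree on BE; apply BE→AC and equate their AC entries.
Rows 1 and 2 agree on C; apply C→DE and equate their DE entries.
Row 1 is now all distinguished symbols — the join is lossless.

Yes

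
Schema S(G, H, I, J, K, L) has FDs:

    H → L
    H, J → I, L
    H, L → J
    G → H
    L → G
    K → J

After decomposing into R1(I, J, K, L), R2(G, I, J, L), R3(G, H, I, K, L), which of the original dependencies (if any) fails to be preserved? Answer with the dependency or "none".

none

H → L lies within R3.
H, J → I, L: restricted closure across fragments reaches I, L.
H, L → J: restricted closure across fragments reaches J.
G → H lies within R3.
L → G lies within R2.
K → J lies within R1.
Every dependency is enforceable on the fragments, so the decomposition is dependency-preserving.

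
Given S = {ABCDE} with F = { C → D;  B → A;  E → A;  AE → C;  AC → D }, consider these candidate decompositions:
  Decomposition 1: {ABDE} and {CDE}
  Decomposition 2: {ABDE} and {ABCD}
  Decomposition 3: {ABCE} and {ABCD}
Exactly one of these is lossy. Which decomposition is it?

Decomposition 1: common = {DE}, closure = {ACDE} → lossless.
Decomposition 2: common = {ABD}, closure = {ABD} → lossy.
Decomposition 3: common = {ABC}, closure = {ABCD} → lossless.

Decomposition 2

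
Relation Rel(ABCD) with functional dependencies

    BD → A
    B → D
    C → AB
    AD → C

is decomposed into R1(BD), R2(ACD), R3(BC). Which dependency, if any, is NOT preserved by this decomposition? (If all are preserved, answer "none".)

BD → A: restricted closure across fragments reaches A.
B → D lies within R1.
C → AB: restricted closure across fragments reaches AB.
AD → C lies within R2.
Every dependency is enforceable on the fragments, so the decomposition is dependency-preserving.

none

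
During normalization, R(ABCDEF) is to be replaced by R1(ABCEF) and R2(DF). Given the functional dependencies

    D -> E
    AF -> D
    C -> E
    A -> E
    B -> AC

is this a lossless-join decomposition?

No

Common attributes: R1 ∩ R2 = {F}.
No dependency enlarges {F}, so (F)⁺ = {F}.
The closure contains neither all of R1 = {ABCEF} nor all of R2 = {DF}, so the common attributes are not a superkey of either fragment. The join is lossy.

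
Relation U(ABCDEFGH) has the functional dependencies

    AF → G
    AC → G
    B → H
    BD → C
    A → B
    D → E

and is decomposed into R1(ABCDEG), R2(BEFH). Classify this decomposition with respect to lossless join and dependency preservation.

lossy and not dependency-preserving

Lossless test: (BE)⁺ = {BEH}, which is a superkey of neither fragment — lossy.
Dependency preservation: the restricted closure of {AF} across the fragments never reaches {G}, so AF → G cannot be enforced without a join — not preserved.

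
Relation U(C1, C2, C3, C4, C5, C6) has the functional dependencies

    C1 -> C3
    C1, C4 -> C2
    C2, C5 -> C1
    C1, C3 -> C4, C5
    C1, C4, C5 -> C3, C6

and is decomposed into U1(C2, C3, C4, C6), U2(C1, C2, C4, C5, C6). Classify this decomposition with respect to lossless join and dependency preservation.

Lossless test: (C2, C4, C6)⁺ = {C2, C4, C6}, which is a superkey of neither fragment — lossy.
Dependency preservation: the restricted closure of {C1} across the fragments never reaches {C3}, so C1 → C3 cannot be enforced without a join — not preserved.

lossy and not dependency-preserving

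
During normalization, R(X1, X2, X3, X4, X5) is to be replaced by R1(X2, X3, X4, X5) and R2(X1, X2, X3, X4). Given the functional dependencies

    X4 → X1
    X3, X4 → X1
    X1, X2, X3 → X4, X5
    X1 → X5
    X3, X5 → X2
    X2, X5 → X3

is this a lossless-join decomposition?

Yes

Common attributes: R1 ∩ R2 = {X2, X3, X4}.
Closure of {X2, X3, X4}: X4 → X1 applies, adding X1; X1, X2, X3 → X4, X5 applies, adding X5. So (X2, X3, X4)⁺ = {X1, X2, X3, X4, X5}.
This closure contains every attribute of R1, so R1 ∩ R2 → R1. The join is lossless.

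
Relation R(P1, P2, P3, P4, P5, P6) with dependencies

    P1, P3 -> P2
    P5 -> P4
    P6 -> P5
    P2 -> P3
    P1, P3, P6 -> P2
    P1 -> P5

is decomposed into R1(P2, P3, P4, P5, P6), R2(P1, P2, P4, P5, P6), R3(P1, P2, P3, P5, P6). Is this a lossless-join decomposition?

Yes

Chase test. Columns are P1, P2, P3, P4, P5, P6; row i has aⱼ where attribute j ∈ Ri, else bᵢⱼ.
Initial tableau (one row per fragment):
  row 1: b11 a2 a3 a4 a5 a6
  row 2: a1 a2 b23 a4 a5 a6
  row 3: a1 a2 a3 b34 a5 a6
Rows 1 and 3 agree on P5; apply P5→P4 and equate their P4 entries.
Rows 1 and 2 agree on P2; apply P2→P3 and equate their P3 entries.
Row 2 is now all distinguished symbols — the join is lossless.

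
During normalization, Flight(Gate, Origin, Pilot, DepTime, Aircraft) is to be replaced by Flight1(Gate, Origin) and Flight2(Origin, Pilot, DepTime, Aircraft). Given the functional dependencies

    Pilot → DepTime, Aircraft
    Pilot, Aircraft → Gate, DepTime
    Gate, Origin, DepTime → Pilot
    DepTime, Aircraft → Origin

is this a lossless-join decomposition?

No

Common attributes: Flight1 ∩ Flight2 = {Origin}.
No dependency enlarges {Origin}, so (Origin)⁺ = {Origin}.
The closure contains neither all of Flight1 = {Gate, Origin} nor all of Flight2 = {Origin, Pilot, DepTime, Aircraft}, so the common attributes are not a superkey of either fragment. The join is lossy.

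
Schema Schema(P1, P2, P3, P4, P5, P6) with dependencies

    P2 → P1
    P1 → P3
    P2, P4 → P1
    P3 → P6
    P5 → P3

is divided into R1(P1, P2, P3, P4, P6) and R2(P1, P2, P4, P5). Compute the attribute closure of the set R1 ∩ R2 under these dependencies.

R1 ∩ R2 = {P1, P2, P4}.
P1 → P3 applies, adding P3
P3 → P6 applies, adding P6
Closure: {P1, P2, P3, P4, P6}.

P1, P2, P3, P4, P6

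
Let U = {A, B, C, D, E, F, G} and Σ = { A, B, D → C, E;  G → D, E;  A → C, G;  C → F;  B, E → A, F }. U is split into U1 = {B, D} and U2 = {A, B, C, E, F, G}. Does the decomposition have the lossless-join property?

Common attributes: U1 ∩ U2 = {B}.
No dependency enlarges {B}, so (B)⁺ = {B}.
The closure contains neither all of U1 = {B, D} nor all of U2 = {A, B, C, E, F, G}, so the common attributes are not a superkey of either fragment. The join is lossy.

No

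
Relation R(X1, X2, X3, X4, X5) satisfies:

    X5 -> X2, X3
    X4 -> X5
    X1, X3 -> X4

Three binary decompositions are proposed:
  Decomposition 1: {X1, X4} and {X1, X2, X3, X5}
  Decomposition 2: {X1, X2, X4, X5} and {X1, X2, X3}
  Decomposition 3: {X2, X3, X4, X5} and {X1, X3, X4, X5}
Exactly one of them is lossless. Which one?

Decomposition 1: common = {X1}, closure = {X1} → lossy.
Decomposition 2: common = {X1, X2}, closure = {X1, X2} → lossy.
Decomposition 3: common = {X3, X4, X5}, closure = {X2, X3, X4, X5} → lossless.

Decomposition 3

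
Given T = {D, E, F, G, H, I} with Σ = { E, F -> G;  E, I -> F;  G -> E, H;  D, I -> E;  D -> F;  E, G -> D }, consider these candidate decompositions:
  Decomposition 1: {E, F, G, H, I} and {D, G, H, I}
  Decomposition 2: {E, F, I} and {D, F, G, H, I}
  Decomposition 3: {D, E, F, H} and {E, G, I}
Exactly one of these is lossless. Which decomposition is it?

Decomposition 1: common = {G, H, I}, closure = {D, E, F, G, H, I} → lossless.
Decomposition 2: common = {F, I}, closure = {F, I} → lossy.
Decomposition 3: common = {E}, closure = {E} → lossy.

Decomposition 1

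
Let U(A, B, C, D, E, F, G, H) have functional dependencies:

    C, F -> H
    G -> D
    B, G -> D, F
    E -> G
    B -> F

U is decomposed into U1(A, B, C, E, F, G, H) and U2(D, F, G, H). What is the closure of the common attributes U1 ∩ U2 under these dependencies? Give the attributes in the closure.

D, F, G, H

U1 ∩ U2 = {F, G, H}.
G → D applies, adding D
Closure: {D, F, G, H}.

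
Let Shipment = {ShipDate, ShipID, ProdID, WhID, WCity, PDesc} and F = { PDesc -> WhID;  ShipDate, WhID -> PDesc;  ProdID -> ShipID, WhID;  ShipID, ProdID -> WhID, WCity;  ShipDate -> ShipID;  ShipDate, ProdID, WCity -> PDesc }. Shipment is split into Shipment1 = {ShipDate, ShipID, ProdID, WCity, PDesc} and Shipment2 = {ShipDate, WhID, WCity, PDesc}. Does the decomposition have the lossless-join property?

Yes

Common attributes: Shipment1 ∩ Shipment2 = {ShipDate, WCity, PDesc}.
Closure of {ShipDate, WCity, PDesc}: PDesc → WhID applies, adding WhID; ShipDate → ShipID applies, adding ShipID. So (ShipDate, WCity, PDesc)⁺ = {ShipDate, ShipID, WhID, WCity, PDesc}.
This closure contains every attribute of Shipment2, so Shipment1 ∩ Shipment2 → Shipment2. The join is lossless.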